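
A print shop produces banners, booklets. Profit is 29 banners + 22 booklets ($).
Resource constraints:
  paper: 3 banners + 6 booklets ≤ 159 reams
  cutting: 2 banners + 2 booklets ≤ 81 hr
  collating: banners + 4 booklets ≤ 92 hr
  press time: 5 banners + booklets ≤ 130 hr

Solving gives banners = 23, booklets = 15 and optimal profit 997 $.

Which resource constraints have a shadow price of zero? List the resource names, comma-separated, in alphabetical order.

paper: 159/159 (binding)
cutting: 76/81 (slack 5)
collating: 83/92 (slack 9)
press time: 130/130 (binding)
By complementary slackness, a constraint with positive slack has shadow price 0 → collating, cutting.

collating, cutting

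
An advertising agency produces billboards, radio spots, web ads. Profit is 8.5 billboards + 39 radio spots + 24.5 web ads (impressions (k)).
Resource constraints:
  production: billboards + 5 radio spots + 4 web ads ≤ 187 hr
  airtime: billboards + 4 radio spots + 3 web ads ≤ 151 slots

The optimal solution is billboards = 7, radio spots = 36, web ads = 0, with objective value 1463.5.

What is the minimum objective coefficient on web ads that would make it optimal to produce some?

Both production and airtime are binding at x*.
From A_Bᵀ y = c: 1·y_production + 1·y_airtime = 8.5; 5·y_production + 4·y_airtime = 39.
This yields shadow prices y_production = 5, y_airtime = 3.5.
web ads enters the basis when its profit ≥ yᵀa₃ = 5·4 + 3.5·3 = 30.5.

30.5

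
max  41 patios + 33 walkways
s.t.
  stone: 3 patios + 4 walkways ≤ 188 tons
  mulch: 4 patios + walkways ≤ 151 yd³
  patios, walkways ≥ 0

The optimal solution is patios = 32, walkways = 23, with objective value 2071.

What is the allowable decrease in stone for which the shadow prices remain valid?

74.75

Binding constraints: stone, mulch. The basis is B = [[3,4],[4,1]] with det -13.
Per unit decrease in stone, x* moves by d = (0.0769, -0.3077).
The basis stays optimal until walkways reaches 0; allowable decrease = 74.75 tons.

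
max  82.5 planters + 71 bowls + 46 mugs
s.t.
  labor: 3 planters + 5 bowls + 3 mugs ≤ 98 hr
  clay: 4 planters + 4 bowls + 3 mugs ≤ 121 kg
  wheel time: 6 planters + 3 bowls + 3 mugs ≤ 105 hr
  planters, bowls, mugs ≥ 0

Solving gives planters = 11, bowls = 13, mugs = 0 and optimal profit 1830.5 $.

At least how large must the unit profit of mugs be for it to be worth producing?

Binding: labor and wheel time. Non-binding: clay (25 unused).
Slack constraints have shadow price 0 (complementary slackness).
Dual feasibility on the basic columns requires 3·y_labor + 6·y_wheel time = 82.5, 5·y_labor + 3·y_wheel time = 71.
Solving: y_labor = 8.5, y_wheel time = 9.5.
mugs enters the basis when its profit ≥ yᵀa₃ = 8.5·3 + 9.5·3 = 54.

54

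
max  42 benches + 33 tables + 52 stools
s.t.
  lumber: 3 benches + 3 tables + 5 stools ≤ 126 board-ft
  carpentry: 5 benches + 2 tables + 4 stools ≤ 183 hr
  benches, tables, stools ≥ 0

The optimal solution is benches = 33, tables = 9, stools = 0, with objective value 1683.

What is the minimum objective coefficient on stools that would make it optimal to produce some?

Both lumber and carpentry are binding at x*.
The binding rows give the dual system: 3·y_lumber + 5·y_carpentry = 42 and 3·y_lumber + 2·y_carpentry = 33.
Solving: y_lumber = 9, y_carpentry = 3.
stools enters the basis when its profit ≥ yᵀa₃ = 9·5 + 3·4 = 57.

57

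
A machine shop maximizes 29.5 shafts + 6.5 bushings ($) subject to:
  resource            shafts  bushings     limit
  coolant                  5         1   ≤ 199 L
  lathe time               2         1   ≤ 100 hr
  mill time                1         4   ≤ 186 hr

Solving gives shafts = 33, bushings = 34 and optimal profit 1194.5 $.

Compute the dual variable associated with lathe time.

1

Binding: coolant and lathe time. Non-binding: mill time (17 unused).
Slack constraints have shadow price 0 (complementary slackness).
From A_Bᵀ y = c: 5·y_coolant + 2·y_lathe time = 29.5; 1·y_coolant + 1·y_lathe time = 6.5.
This yields shadow prices y_coolant = 5.5, y_lathe time = 1.
Shadow price of lathe time = 1.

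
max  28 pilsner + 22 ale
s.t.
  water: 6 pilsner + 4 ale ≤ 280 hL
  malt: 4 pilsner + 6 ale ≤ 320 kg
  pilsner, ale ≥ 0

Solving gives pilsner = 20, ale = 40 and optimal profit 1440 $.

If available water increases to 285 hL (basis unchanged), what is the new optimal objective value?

At the optimum: water uses 280 of 280 (binding); malt uses 320 of 320 (binding).
The binding rows give the dual system: 6·y_water + 4·y_malt = 28 and 4·y_water + 6·y_malt = 22.
This yields shadow prices y_water = 4, y_malt = 1.
Δz = y_water·Δb = 4 × (5) = 20, so new z* = 1440 + 20 = 1460.

1460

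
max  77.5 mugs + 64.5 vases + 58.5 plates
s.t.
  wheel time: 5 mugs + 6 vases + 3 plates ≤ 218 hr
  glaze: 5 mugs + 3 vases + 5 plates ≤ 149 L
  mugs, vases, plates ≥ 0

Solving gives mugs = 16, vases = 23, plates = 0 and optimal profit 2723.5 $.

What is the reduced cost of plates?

Both wheel time and glaze are binding at x*.
From A_Bᵀ y = c: 5·y_wheel time + 5·y_glaze = 77.5; 6·y_wheel time + 3·y_glaze = 64.5.
This yields shadow prices y_wheel time = 6, y_glaze = 9.5.
Reduced cost of plates: c₃ − yᵀa₃ = 58.5 − (6·3 + 9.5·5) = 58.5 − 65.5 = -7.

-7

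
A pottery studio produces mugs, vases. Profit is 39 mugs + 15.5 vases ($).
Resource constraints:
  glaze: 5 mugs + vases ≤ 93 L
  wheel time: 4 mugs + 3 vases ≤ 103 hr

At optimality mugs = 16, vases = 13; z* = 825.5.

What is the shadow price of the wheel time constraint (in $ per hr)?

At the optimum: glaze uses 93 of 93 (binding); wheel time uses 103 of 103 (binding).
Dual feasibility on the basic columns requires 5·y_glaze + 4·y_wheel time = 39, 1·y_glaze + 3·y_wheel time = 15.5.
→ y_glaze = 5 and y_wheel time = 3.5.
Shadow price of wheel time = 3.5.

3.5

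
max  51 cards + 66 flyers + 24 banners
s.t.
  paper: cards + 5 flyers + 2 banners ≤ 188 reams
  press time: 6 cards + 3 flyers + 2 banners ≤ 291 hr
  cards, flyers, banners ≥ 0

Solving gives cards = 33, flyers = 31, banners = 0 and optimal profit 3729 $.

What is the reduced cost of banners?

-8

At the optimum: paper uses 188 of 188 (binding); press time uses 291 of 291 (binding).
From A_Bᵀ y = c: 1·y_paper + 6·y_press time = 51; 5·y_paper + 3·y_press time = 66.
This yields shadow prices y_paper = 9, y_press time = 7.
Reduced cost of banners: c₃ − yᵀa₃ = 24 − (9·2 + 7·2) = 24 − 32 = -8.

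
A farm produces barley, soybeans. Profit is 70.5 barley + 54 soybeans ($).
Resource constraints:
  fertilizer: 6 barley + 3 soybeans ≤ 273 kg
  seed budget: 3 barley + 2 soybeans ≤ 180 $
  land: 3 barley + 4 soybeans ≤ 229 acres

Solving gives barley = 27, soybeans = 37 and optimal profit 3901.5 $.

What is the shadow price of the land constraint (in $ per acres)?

Check each constraint at x*: fertilizer 273/273 (tight); seed budget 155/180 (slack 25); land 229/229 (tight).
Slack constraints have shadow price 0 (complementary slackness).
Dual feasibility on the basic columns requires 6·y_fertilizer + 3·y_land = 70.5, 3·y_fertilizer + 4·y_land = 54.
→ y_fertilizer = 8 and y_land = 7.5.
Shadow price of land = 7.5.

7.5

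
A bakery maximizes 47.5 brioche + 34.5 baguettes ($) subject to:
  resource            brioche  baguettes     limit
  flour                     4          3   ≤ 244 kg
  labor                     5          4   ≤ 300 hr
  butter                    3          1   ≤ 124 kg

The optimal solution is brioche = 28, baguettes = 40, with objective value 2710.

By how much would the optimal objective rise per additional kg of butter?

2.5

At the optimum: flour uses 232 of 244 (slack = 12); labor uses 300 of 300 (binding); butter uses 124 of 124 (binding).
Slack constraints have shadow price 0 (complementary slackness).
The binding rows give the dual system: 5·y_labor + 3·y_butter = 47.5 and 4·y_labor + 1·y_butter = 34.5.
This yields shadow prices y_labor = 8, y_butter = 2.5.
Shadow price of butter = 2.5.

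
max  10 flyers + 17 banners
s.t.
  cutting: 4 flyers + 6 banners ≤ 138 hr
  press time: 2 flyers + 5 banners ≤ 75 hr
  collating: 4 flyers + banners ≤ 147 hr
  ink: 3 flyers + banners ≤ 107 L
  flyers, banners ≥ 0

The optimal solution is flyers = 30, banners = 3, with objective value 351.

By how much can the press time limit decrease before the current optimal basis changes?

Binding constraints: cutting, press time. The basis is B = [[4,6],[2,5]] with det 8.
Per unit decrease in press time, x* moves by d = (0.75, -0.5).
The basis stays optimal until banners reaches 0; allowable decrease = 6 hr.

6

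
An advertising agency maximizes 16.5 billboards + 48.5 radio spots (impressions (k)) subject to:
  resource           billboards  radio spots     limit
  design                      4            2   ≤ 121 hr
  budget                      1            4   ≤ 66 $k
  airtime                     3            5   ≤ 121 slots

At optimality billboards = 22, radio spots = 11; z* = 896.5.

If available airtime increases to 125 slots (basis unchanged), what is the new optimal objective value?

906.5

Binding: budget and airtime. Non-binding: design (11 unused).
Since design is not tight, its dual is 0.
Dual feasibility on the basic columns requires 1·y_budget + 3·y_airtime = 16.5, 4·y_budget + 5·y_airtime = 48.5.
Solving: y_budget = 9, y_airtime = 2.5.
Δz = y_airtime·Δb = 2.5 × (4) = 10, so new z* = 896.5 + 10 = 906.5.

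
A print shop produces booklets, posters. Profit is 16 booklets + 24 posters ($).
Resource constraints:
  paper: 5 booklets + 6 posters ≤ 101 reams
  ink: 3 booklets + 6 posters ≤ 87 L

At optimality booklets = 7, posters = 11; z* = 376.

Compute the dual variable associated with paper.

2

Both paper and ink are binding at x*.
Dual feasibility on the basic columns requires 5·y_paper + 3·y_ink = 16, 6·y_paper + 6·y_ink = 24.
→ y_paper = 2 and y_ink = 2.
Shadow price of paper = 2.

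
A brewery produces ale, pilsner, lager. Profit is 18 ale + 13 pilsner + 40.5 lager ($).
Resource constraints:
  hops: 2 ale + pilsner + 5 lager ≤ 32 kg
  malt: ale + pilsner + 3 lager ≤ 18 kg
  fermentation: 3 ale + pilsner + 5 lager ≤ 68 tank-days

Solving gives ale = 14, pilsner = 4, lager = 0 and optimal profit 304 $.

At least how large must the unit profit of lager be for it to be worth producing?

At the optimum: hops uses 32 of 32 (binding); malt uses 18 of 18 (binding); fermentation uses 46 of 68 (slack = 22).
Slack constraints have shadow price 0 (complementary slackness).
From A_Bᵀ y = c: 2·y_hops + 1·y_malt = 18; 1·y_hops + 1·y_malt = 13.
This yields shadow prices y_hops = 5, y_malt = 8.
lager enters the basis when its profit ≥ yᵀa₃ = 5·5 + 8·3 = 49.

49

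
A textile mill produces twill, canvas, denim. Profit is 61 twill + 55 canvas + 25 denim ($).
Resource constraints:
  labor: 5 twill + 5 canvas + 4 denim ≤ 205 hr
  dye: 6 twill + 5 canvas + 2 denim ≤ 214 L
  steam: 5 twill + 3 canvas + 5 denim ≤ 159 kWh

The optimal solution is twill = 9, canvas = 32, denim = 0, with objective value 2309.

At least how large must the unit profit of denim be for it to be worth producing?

Binding: labor and dye. Non-binding: steam (18 unused).
By complementary slackness, y = 0 for the non-binding constraint.
Dual feasibility on the basic columns requires 5·y_labor + 6·y_dye = 61, 5·y_labor + 5·y_dye = 55.
→ y_labor = 5 and y_dye = 6.
denim enters the basis when its profit ≥ yᵀa₃ = 5·4 + 6·2 = 32.

32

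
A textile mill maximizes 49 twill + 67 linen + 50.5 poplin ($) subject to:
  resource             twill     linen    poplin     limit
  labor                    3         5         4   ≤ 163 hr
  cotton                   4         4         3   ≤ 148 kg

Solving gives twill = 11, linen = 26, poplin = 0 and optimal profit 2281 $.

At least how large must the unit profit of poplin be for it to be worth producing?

At the optimum: labor uses 163 of 163 (binding); cotton uses 148 of 148 (binding).
The binding rows give the dual system: 3·y_labor + 4·y_cotton = 49 and 5·y_labor + 4·y_cotton = 67.
This yields shadow prices y_labor = 9, y_cotton = 5.5.
poplin enters the basis when its profit ≥ yᵀa₃ = 9·4 + 5.5·3 = 52.5.

52.5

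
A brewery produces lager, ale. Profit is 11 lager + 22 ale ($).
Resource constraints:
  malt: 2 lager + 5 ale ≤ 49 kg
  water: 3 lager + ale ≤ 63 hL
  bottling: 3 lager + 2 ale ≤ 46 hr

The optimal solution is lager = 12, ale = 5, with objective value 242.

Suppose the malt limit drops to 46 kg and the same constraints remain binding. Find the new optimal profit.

230

At the optimum: malt uses 49 of 49 (binding); water uses 41 of 63 (slack = 22); bottling uses 46 of 46 (binding).
Since water is not tight, its dual is 0.
The binding rows give the dual system: 2·y_malt + 3·y_bottling = 11 and 5·y_malt + 2·y_bottling = 22.
Solving: y_malt = 4, y_bottling = 1.
Δz = y_malt·Δb = 4 × (-3) = -12, so new z* = 242 − 12 = 230.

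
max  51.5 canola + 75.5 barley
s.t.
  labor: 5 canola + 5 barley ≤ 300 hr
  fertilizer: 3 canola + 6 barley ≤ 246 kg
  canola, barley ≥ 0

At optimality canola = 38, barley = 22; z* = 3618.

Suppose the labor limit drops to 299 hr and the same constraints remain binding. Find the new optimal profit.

Check each constraint at x*: labor 300/300 (tight); fertilizer 246/246 (tight).
From A_Bᵀ y = c: 5·y_labor + 3·y_fertilizer = 51.5; 5·y_labor + 6·y_fertilizer = 75.5.
→ y_labor = 5.5 and y_fertilizer = 8.
Δz = y_labor·Δb = 5.5 × (-1) = -5.5, so new z* = 3618 − 5.5 = 3612.5.

3612.5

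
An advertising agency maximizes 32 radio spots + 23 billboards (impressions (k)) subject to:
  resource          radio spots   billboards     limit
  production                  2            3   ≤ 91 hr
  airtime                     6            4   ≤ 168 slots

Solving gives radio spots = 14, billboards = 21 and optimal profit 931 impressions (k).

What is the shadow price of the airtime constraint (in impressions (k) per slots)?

Check each constraint at x*: production 91/91 (tight); airtime 168/168 (tight).
From A_Bᵀ y = c: 2·y_production + 6·y_airtime = 32; 3·y_production + 4·y_airtime = 23.
Solving: y_production = 1, y_airtime = 5.
Shadow price of airtime = 5.

5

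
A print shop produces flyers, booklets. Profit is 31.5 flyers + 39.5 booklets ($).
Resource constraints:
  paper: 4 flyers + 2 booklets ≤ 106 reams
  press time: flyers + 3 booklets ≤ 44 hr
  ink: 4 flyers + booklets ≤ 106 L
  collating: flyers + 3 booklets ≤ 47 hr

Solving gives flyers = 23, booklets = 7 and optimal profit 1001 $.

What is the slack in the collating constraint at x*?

3

collating used = 1·23 + 3·7 = 44; slack = 47 − 44 = 3.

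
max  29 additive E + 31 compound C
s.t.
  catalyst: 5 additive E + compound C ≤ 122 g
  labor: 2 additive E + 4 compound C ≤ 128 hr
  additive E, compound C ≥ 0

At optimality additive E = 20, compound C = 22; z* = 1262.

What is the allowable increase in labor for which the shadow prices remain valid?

Binding constraints: catalyst, labor. The basis is B = [[5,1],[2,4]] with det 18.
Per unit increase in labor, x* moves by d = (-0.0556, 0.2778).
The basis stays optimal until additive E reaches 0; allowable increase = 360 hr.

360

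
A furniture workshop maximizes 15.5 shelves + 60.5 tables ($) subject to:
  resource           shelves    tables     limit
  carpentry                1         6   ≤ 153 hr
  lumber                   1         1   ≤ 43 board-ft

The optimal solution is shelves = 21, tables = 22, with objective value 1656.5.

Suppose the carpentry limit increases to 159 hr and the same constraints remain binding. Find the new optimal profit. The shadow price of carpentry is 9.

Δb = 6, so new z* = 1656.5 + (9)·(6) = 1656.5 + 54 = 1710.5.

1710.5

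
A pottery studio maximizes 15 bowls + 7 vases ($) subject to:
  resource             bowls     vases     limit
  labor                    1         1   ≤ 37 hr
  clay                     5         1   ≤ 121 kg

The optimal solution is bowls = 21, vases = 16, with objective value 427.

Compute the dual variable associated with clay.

2

Check each constraint at x*: labor 37/37 (tight); clay 121/121 (tight).
Dual feasibility on the basic columns requires 1·y_labor + 5·y_clay = 15, 1·y_labor + 1·y_clay = 7.
This yields shadow prices y_labor = 5, y_clay = 2.
Shadow price of clay = 2.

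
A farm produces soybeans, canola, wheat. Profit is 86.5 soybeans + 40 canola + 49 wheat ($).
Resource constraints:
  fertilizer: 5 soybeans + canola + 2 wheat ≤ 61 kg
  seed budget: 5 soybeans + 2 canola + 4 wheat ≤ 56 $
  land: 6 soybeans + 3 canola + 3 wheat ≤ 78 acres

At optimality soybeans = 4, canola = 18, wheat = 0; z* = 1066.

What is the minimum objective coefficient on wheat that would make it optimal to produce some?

53

Binding: seed budget and land. Non-binding: fertilizer (23 unused).
Slack constraints have shadow price 0 (complementary slackness).
From A_Bᵀ y = c: 5·y_seed budget + 6·y_land = 86.5; 2·y_seed budget + 3·y_land = 40.
This yields shadow prices y_seed budget = 6.5, y_land = 9.
wheat enters the basis when its profit ≥ yᵀa₃ = 6.5·4 + 9·3 = 53.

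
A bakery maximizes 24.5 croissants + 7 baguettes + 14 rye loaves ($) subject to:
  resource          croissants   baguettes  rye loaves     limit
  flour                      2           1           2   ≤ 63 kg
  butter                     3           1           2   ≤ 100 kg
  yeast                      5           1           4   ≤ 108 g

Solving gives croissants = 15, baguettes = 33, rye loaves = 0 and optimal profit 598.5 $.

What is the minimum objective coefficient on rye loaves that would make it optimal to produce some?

21

Check each constraint at x*: flour 63/63 (tight); butter 78/100 (slack 22); yeast 108/108 (tight).
Slack constraints have shadow price 0 (complementary slackness).
The binding rows give the dual system: 2·y_flour + 5·y_yeast = 24.5 and 1·y_flour + 1·y_yeast = 7.
This yields shadow prices y_flour = 3.5, y_yeast = 3.5.
rye loaves enters the basis when its profit ≥ yᵀa₃ = 3.5·2 + 3.5·4 = 21.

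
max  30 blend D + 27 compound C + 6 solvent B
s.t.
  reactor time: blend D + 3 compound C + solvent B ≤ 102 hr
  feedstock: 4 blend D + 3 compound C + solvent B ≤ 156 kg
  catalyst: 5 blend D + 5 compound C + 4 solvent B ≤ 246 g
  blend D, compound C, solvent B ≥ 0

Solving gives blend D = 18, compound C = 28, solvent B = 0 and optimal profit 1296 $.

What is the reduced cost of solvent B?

-3

At the optimum: reactor time uses 102 of 102 (binding); feedstock uses 156 of 156 (binding); catalyst uses 230 of 246 (slack = 16).
By complementary slackness, y = 0 for the non-binding constraint.
The binding rows give the dual system: 1·y_reactor time + 4·y_feedstock = 30 and 3·y_reactor time + 3·y_feedstock = 27.
Solving: y_reactor time = 2, y_feedstock = 7.
Reduced cost of solvent B: c₃ − yᵀa₃ = 6 − (2·1 + 7·1) = 6 − 9 = -3.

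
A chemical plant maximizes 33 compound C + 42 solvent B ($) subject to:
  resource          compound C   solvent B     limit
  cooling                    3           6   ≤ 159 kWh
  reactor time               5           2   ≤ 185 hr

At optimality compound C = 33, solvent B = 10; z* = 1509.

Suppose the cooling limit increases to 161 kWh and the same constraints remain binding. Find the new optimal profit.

Both cooling and reactor time are binding at x*.
The binding rows give the dual system: 3·y_cooling + 5·y_reactor time = 33 and 6·y_cooling + 2·y_reactor time = 42.
→ y_cooling = 6 and y_reactor time = 3.
Δz = y_cooling·Δb = 6 × (2) = 12, so new z* = 1509 + 12 = 1521.

1521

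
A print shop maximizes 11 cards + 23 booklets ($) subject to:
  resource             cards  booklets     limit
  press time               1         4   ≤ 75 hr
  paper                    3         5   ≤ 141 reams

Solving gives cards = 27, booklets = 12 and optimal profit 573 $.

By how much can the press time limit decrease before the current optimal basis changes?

Binding constraints: press time, paper. The basis is B = [[1,4],[3,5]] with det -7.
Per unit decrease in press time, x* moves by d = (0.7143, -0.4286).
The basis stays optimal until booklets reaches 0; allowable decrease = 28 hr.

28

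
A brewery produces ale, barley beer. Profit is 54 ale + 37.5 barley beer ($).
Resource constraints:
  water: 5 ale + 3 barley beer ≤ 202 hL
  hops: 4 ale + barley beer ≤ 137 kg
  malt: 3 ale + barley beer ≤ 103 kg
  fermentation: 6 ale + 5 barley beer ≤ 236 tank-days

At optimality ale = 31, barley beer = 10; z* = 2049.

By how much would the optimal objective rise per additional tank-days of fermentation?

6.5

Check each constraint at x*: water 185/202 (slack 17); hops 134/137 (slack 3); malt 103/103 (tight); fermentation 236/236 (tight).
Slack constraints have shadow price 0 (complementary slackness).
Dual feasibility on the basic columns requires 3·y_malt + 6·y_fermentation = 54, 1·y_malt + 5·y_fermentation = 37.5.
→ y_malt = 5 and y_fermentation = 6.5.
Shadow price of fermentation = 6.5.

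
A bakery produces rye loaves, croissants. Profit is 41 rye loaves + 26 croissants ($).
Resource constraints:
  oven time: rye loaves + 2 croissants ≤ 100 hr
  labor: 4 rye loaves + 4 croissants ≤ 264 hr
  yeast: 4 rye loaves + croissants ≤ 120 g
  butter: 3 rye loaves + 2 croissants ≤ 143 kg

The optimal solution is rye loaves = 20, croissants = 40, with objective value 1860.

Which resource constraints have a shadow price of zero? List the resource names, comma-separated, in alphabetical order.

butter, labor

oven time: 100/100 (binding)
labor: 240/264 (slack 24)
yeast: 120/120 (binding)
butter: 140/143 (slack 3)
By complementary slackness, a constraint with positive slack has shadow price 0 → butter, labor.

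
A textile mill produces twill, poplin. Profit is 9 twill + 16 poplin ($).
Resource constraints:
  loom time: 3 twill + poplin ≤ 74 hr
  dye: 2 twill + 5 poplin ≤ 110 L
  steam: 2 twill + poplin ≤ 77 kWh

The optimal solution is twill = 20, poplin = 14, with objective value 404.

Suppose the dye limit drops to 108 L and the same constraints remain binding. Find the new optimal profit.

398

At the optimum: loom time uses 74 of 74 (binding); dye uses 110 of 110 (binding); steam uses 54 of 77 (slack = 23).
Since steam is not tight, its dual is 0.
The binding rows give the dual system: 3·y_loom time + 2·y_dye = 9 and 1·y_loom time + 5·y_dye = 16.
→ y_loom time = 1 and y_dye = 3.
Δz = y_dye·Δb = 3 × (-2) = -6, so new z* = 404 − 6 = 398.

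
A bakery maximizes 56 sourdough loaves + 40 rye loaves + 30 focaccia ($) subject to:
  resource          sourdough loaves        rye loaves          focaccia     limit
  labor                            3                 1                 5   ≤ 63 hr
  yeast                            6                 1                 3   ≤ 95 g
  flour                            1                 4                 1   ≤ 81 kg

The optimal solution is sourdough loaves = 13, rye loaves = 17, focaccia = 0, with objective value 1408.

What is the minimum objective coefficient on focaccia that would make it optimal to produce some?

Check each constraint at x*: labor 56/63 (slack 7); yeast 95/95 (tight); flour 81/81 (tight).
By complementary slackness, y = 0 for the non-binding constraint.
From A_Bᵀ y = c: 6·y_yeast + 1·y_flour = 56; 1·y_yeast + 4·y_flour = 40.
Solving: y_yeast = 8, y_flour = 8.
focaccia enters the basis when its profit ≥ yᵀa₃ = 8·3 + 8·1 = 32.

32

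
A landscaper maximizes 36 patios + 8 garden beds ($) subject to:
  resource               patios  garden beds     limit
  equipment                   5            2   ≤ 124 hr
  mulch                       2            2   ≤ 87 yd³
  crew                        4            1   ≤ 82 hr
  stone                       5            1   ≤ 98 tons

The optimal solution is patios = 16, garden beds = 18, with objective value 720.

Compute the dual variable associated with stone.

4

At the optimum: equipment uses 116 of 124 (slack = 8); mulch uses 68 of 87 (slack = 19); crew uses 82 of 82 (binding); stone uses 98 of 98 (binding).
Since equipment, mulch are not tight, their duals are 0.
The binding rows give the dual system: 4·y_crew + 5·y_stone = 36 and 1·y_crew + 1·y_stone = 8.
Solving: y_crew = 4, y_stone = 4.
Shadow price of stone = 4.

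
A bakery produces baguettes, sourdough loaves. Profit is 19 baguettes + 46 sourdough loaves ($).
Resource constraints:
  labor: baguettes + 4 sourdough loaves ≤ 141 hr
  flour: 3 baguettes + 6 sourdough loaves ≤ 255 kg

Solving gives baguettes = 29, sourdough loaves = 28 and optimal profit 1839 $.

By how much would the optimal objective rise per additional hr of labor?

At the optimum: labor uses 141 of 141 (binding); flour uses 255 of 255 (binding).
From A_Bᵀ y = c: 1·y_labor + 3·y_flour = 19; 4·y_labor + 6·y_flour = 46.
→ y_labor = 4 and y_flour = 5.
Shadow price of labor = 4.

4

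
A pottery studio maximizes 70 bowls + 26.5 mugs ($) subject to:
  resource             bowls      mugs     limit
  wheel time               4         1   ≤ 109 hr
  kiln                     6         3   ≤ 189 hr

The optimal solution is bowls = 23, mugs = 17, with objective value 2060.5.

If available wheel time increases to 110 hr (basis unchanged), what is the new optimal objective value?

2069

Check each constraint at x*: wheel time 109/109 (tight); kiln 189/189 (tight).
Dual feasibility on the basic columns requires 4·y_wheel time + 6·y_kiln = 70, 1·y_wheel time + 3·y_kiln = 26.5.
This yields shadow prices y_wheel time = 8.5, y_kiln = 6.
Δz = y_wheel time·Δb = 8.5 × (1) = 8.5, so new z* = 2060.5 + 8.5 = 2069.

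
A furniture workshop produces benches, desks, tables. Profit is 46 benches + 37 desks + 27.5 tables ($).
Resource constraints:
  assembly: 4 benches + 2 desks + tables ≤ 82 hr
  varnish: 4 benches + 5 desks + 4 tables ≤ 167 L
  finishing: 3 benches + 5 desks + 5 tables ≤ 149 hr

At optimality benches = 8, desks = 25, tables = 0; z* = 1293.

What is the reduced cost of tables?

-1

At the optimum: assembly uses 82 of 82 (binding); varnish uses 157 of 167 (slack = 10); finishing uses 149 of 149 (binding).
By complementary slackness, y = 0 for the non-binding constraint.
From A_Bᵀ y = c: 4·y_assembly + 3·y_finishing = 46; 2·y_assembly + 5·y_finishing = 37.
Solving: y_assembly = 8.5, y_finishing = 4.
Reduced cost of tables: c₃ − yᵀa₃ = 27.5 − (8.5·1 + 4·5) = 27.5 − 28.5 = -1.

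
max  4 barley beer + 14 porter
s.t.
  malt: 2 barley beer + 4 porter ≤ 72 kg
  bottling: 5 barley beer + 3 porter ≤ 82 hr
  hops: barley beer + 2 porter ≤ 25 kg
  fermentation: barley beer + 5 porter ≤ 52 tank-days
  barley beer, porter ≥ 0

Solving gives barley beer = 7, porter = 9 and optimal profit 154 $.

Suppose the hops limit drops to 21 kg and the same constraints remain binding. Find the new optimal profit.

Binding: hops and fermentation. Non-binding: malt (22 unused), bottling (20 unused).
Since malt, bottling are not tight, their duals are 0.
The binding rows give the dual system: 1·y_hops + 1·y_fermentation = 4 and 2·y_hops + 5·y_fermentation = 14.
Solving: y_hops = 2, y_fermentation = 2.
Δz = y_hops·Δb = 2 × (-4) = -8, so new z* = 154 − 8 = 146.

146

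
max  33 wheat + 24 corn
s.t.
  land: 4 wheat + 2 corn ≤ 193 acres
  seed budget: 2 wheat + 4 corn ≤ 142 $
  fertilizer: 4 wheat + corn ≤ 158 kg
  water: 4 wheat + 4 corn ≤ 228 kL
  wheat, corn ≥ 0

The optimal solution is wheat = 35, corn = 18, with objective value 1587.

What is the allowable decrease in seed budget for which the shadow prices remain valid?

63

Binding constraints: seed budget, fertilizer. The basis is B = [[2,4],[4,1]] with det -14.
Per unit decrease in seed budget, x* moves by d = (0.0714, -0.2857).
The basis stays optimal until corn reaches 0; allowable decrease = 63 $.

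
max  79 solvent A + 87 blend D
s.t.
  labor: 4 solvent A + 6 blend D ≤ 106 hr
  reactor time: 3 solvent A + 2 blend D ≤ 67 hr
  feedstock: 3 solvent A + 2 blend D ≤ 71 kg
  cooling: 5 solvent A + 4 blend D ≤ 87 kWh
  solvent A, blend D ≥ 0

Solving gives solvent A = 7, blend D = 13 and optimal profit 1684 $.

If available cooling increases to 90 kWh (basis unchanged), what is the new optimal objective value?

1711

At the optimum: labor uses 106 of 106 (binding); reactor time uses 47 of 67 (slack = 20); feedstock uses 47 of 71 (slack = 24); cooling uses 87 of 87 (binding).
Slack constraints have shadow price 0 (complementary slackness).
Dual feasibility on the basic columns requires 4·y_labor + 5·y_cooling = 79, 6·y_labor + 4·y_cooling = 87.
→ y_labor = 8.5 and y_cooling = 9.
Δz = y_cooling·Δb = 9 × (3) = 27, so new z* = 1684 + 27 = 1711.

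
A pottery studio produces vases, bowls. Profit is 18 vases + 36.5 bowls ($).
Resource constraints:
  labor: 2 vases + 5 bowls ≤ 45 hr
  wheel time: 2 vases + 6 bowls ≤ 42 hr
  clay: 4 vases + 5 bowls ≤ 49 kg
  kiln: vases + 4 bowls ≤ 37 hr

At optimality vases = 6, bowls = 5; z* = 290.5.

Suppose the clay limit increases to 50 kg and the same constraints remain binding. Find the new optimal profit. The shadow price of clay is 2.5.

Δb = 1, so new z* = 290.5 + (2.5)·(1) = 290.5 + 2.5 = 293.

293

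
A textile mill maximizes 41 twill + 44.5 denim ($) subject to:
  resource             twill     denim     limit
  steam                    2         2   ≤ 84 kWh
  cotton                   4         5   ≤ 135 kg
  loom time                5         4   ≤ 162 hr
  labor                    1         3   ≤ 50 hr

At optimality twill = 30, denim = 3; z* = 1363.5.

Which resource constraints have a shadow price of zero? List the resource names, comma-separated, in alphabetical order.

labor, steam

steam: 66/84 (slack 18)
cotton: 135/135 (binding)
loom time: 162/162 (binding)
labor: 39/50 (slack 11)
By complementary slackness, a constraint with positive slack has shadow price 0 → labor, steam.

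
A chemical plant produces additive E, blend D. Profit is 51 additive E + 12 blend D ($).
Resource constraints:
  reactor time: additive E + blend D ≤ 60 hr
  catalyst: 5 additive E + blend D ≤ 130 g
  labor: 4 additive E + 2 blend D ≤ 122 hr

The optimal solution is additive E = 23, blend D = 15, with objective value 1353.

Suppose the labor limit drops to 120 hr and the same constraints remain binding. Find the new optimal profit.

1350

At the optimum: reactor time uses 38 of 60 (slack = 22); catalyst uses 130 of 130 (binding); labor uses 122 of 122 (binding).
Slack constraints have shadow price 0 (complementary slackness).
Dual feasibility on the basic columns requires 5·y_catalyst + 4·y_labor = 51, 1·y_catalyst + 2·y_labor = 12.
→ y_catalyst = 9 and y_labor = 1.5.
Δz = y_labor·Δb = 1.5 × (-2) = -3, so new z* = 1353 − 3 = 1350.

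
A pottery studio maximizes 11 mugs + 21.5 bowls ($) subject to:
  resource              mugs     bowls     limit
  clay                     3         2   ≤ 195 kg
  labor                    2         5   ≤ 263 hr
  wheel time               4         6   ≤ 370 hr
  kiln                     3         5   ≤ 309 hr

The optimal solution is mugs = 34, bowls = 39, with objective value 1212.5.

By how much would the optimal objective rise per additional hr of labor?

2.5

At the optimum: clay uses 180 of 195 (slack = 15); labor uses 263 of 263 (binding); wheel time uses 370 of 370 (binding); kiln uses 297 of 309 (slack = 12).
Since clay, kiln are not tight, their duals are 0.
The binding rows give the dual system: 2·y_labor + 4·y_wheel time = 11 and 5·y_labor + 6·y_wheel time = 21.5.
Solving: y_labor = 2.5, y_wheel time = 1.5.
Shadow price of labor = 2.5.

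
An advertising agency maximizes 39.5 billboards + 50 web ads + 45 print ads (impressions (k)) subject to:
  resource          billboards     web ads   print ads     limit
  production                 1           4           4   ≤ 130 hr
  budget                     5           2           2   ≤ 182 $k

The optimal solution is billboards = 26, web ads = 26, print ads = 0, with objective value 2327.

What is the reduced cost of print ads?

At the optimum: production uses 130 of 130 (binding); budget uses 182 of 182 (binding).
The binding rows give the dual system: 1·y_production + 5·y_budget = 39.5 and 4·y_production + 2·y_budget = 50.
This yields shadow prices y_production = 9.5, y_budget = 6.
Reduced cost of print ads: c₃ − yᵀa₃ = 45 − (9.5·4 + 6·2) = 45 − 50 = -5.

-5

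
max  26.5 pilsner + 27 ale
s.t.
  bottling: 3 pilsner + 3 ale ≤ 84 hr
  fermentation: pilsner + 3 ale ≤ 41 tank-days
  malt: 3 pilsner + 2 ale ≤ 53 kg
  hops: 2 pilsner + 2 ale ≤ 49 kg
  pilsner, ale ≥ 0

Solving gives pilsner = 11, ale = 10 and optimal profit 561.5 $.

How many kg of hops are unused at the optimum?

hops used = 2·11 + 2·10 = 42; slack = 49 − 42 = 7.

7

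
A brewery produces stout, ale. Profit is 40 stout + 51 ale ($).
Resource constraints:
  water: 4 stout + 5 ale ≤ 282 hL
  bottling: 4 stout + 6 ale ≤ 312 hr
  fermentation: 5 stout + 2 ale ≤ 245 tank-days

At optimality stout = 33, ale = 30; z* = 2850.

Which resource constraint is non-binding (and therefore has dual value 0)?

water: 282/282 (binding)
bottling: 312/312 (binding)
fermentation: 225/245 (slack 20)
By complementary slackness, a constraint with positive slack has shadow price 0 → fermentation.

fermentation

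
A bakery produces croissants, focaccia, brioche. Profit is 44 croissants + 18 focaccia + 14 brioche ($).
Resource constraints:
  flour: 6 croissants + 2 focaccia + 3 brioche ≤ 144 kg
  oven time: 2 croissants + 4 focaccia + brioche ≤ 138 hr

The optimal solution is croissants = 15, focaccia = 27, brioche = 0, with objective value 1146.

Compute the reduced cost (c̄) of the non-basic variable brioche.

Both flour and oven time are binding at x*.
Dual feasibility on the basic columns requires 6·y_flour + 2·y_oven time = 44, 2·y_flour + 4·y_oven time = 18.
Solving: y_flour = 7, y_oven time = 1.
Reduced cost of brioche: c₃ − yᵀa₃ = 14 − (7·3 + 1·1) = 14 − 22 = -8.

-8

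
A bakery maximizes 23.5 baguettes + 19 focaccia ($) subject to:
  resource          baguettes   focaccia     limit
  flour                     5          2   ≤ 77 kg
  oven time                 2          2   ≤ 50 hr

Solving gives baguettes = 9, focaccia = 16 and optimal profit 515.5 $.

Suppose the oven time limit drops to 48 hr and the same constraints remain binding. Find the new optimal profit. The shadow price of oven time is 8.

Δb = -2, so new z* = 515.5 + (8)·(-2) = 515.5 − 16 = 499.5.

499.5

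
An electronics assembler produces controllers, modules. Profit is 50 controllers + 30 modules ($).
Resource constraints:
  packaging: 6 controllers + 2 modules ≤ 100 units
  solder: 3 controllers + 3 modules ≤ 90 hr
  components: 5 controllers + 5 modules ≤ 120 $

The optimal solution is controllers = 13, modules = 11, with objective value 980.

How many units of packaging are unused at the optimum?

0

packaging used = 6·13 + 2·11 = 100; slack = 100 − 100 = 0.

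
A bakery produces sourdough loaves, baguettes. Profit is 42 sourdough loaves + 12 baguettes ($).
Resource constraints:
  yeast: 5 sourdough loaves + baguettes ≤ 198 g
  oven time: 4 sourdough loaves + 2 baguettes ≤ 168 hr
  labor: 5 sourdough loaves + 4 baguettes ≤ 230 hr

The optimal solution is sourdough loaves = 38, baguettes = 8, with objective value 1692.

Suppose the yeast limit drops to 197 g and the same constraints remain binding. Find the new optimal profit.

Check each constraint at x*: yeast 198/198 (tight); oven time 168/168 (tight); labor 222/230 (slack 8).
By complementary slackness, y = 0 for the non-binding constraint.
The binding rows give the dual system: 5·y_yeast + 4·y_oven time = 42 and 1·y_yeast + 2·y_oven time = 12.
Solving: y_yeast = 6, y_oven time = 3.
Δz = y_yeast·Δb = 6 × (-1) = -6, so new z* = 1692 − 6 = 1686.

1686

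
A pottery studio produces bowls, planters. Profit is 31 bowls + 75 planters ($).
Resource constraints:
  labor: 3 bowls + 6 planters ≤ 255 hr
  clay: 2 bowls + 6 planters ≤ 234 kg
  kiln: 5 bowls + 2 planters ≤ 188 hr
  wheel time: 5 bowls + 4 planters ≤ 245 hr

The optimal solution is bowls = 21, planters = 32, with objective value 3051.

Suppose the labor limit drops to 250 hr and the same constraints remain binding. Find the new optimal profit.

3021

At the optimum: labor uses 255 of 255 (binding); clay uses 234 of 234 (binding); kiln uses 169 of 188 (slack = 19); wheel time uses 233 of 245 (slack = 12).
Since kiln, wheel time are not tight, their duals are 0.
Dual feasibility on the basic columns requires 3·y_labor + 2·y_clay = 31, 6·y_labor + 6·y_clay = 75.
→ y_labor = 6 and y_clay = 6.5.
Δz = y_labor·Δb = 6 × (-5) = -30, so new z* = 3051 − 30 = 3021.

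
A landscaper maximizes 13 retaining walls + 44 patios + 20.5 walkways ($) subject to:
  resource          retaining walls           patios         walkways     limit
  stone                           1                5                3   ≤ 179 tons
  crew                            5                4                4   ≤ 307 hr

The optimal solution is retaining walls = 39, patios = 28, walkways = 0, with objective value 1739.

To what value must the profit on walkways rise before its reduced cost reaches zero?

Both stone and crew are binding at x*.
Dual feasibility on the basic columns requires 1·y_stone + 5·y_crew = 13, 5·y_stone + 4·y_crew = 44.
This yields shadow prices y_stone = 8, y_crew = 1.
walkways enters the basis when its profit ≥ yᵀa₃ = 8·3 + 1·4 = 28.

28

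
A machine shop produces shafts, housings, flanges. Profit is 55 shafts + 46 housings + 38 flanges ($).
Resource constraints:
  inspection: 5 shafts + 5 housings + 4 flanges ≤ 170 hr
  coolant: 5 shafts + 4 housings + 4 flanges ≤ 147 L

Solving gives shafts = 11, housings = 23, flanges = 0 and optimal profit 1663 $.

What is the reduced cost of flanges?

Check each constraint at x*: inspection 170/170 (tight); coolant 147/147 (tight).
Dual feasibility on the basic columns requires 5·y_inspection + 5·y_coolant = 55, 5·y_inspection + 4·y_coolant = 46.
→ y_inspection = 2 and y_coolant = 9.
Reduced cost of flanges: c₃ − yᵀa₃ = 38 − (2·4 + 9·4) = 38 − 44 = -6.

-6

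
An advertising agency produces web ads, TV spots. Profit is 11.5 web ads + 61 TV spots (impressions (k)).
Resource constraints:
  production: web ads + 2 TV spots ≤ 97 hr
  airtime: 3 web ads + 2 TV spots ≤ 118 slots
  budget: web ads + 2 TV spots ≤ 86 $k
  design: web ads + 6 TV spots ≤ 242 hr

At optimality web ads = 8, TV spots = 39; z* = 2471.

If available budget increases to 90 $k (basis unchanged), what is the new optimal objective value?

2479

Binding: budget and design. Non-binding: production (11 unused), airtime (16 unused).
Since production, airtime are not tight, their duals are 0.
From A_Bᵀ y = c: 1·y_budget + 1·y_design = 11.5; 2·y_budget + 6·y_design = 61.
Solving: y_budget = 2, y_design = 9.5.
Δz = y_budget·Δb = 2 × (4) = 8, so new z* = 2471 + 8 = 2479.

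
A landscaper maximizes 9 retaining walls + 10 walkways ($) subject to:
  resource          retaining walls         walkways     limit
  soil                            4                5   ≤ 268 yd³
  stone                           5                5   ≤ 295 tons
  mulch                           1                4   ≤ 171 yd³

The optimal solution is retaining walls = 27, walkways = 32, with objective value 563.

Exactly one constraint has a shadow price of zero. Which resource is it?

mulch

soil: 268/268 (binding)
stone: 295/295 (binding)
mulch: 155/171 (slack 16)
By complementary slackness, a constraint with positive slack has shadow price 0 → mulch.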